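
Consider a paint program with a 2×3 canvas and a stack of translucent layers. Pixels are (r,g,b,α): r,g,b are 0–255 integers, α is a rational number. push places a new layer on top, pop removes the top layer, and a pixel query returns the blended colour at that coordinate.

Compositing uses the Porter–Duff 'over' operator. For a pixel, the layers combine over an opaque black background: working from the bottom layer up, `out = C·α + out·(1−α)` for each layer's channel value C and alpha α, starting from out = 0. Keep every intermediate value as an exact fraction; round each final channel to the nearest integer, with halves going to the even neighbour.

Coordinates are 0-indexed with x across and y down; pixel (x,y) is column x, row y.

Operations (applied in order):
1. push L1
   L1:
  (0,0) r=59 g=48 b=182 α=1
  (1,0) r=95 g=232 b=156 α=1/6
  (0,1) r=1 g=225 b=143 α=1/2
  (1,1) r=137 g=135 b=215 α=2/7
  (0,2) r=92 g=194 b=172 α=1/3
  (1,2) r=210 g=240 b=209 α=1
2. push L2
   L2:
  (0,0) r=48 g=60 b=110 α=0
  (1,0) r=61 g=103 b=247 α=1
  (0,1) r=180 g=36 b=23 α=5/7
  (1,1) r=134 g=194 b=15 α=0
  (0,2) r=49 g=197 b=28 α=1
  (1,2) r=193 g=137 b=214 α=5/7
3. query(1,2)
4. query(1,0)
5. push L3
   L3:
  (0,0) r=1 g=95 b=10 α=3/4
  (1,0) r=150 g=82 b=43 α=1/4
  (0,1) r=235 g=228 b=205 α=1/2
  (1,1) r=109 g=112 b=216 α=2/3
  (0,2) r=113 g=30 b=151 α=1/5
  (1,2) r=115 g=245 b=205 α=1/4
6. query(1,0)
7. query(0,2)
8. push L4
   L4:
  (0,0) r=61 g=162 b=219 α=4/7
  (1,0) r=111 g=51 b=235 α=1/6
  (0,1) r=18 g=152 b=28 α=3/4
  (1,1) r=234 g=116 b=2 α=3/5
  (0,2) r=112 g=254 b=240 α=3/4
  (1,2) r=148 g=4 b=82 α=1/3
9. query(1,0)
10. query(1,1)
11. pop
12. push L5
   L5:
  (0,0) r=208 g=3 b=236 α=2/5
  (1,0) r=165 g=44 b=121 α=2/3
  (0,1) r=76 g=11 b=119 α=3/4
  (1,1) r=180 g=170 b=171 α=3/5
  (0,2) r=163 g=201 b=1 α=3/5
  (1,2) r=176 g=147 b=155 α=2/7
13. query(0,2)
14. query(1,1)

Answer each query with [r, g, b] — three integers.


query (1,2) [L1,L2] — begin 0,0,0
after L1 α=1: [210, 240, 209]
after L2 α=5/7: [1385/7, 1165/7, 1488/7]
→ [198, 166, 213]

at x=1,y=0 over L1,L2:
after L1 α=1/6: [95/6, 116/3, 26]
after L2 α=1: [61, 103, 247]
= [61, 103, 247]

(1,0) stack=L1,L2,L3; from [0,0,0]:
L1 α=1/6: [95/6, 116/3, 26]
L2 α=1: [61, 103, 247]
L3 α=1/4: [333/4, 391/4, 196]
→ [83, 98, 196]

(0,2) stack=L1,L2,L3; from [0,0,0]:
+L1 (α=1/3) → [92/3, 194/3, 172/3]
+L2 (α=1) → [49, 197, 28]
+L3 (α=1/5) → [309/5, 818/5, 263/5]
→ [62, 164, 53]

(1,0) stack=L1,L2,L3,L4; from [0,0,0]:
+L1 (α=1/6) → [95/6, 116/3, 26]
+L2 (α=1) → [61, 103, 247]
+L3 (α=1/4) → [333/4, 391/4, 196]
+L4 (α=1/6) → [703/8, 2159/24, 405/2]
rounded: [88, 90, 202]

(1,1) stack=L1,L2,L3,L4; from [0,0,0]:
after L1 α=2/7: [274/7, 270/7, 430/7]
after L2 α=0: [274/7, 270/7, 430/7]
after L3 α=2/3: [600/7, 1838/21, 3454/21]
after L4 α=3/5: [6114/35, 10984/105, 7034/105]
= [175, 105, 67]

query (0,2) [L1,L2,L3,L5] — begin 0,0,0
L1 α=1/3: [92/3, 194/3, 172/3]
L2 α=1: [49, 197, 28]
L3 α=1/5: [309/5, 818/5, 263/5]
L5 α=3/5: [3063/25, 4651/25, 541/25]
= [123, 186, 22]

query (1,1) [L1,L2,L3,L5] — begin 0,0,0
+L1 (α=2/7) → [274/7, 270/7, 430/7]
+L2 (α=0) → [274/7, 270/7, 430/7]
+L3 (α=2/3) → [600/7, 1838/21, 3454/21]
+L5 (α=3/5) → [996/7, 14386/105, 17681/105]
→ [142, 137, 168]


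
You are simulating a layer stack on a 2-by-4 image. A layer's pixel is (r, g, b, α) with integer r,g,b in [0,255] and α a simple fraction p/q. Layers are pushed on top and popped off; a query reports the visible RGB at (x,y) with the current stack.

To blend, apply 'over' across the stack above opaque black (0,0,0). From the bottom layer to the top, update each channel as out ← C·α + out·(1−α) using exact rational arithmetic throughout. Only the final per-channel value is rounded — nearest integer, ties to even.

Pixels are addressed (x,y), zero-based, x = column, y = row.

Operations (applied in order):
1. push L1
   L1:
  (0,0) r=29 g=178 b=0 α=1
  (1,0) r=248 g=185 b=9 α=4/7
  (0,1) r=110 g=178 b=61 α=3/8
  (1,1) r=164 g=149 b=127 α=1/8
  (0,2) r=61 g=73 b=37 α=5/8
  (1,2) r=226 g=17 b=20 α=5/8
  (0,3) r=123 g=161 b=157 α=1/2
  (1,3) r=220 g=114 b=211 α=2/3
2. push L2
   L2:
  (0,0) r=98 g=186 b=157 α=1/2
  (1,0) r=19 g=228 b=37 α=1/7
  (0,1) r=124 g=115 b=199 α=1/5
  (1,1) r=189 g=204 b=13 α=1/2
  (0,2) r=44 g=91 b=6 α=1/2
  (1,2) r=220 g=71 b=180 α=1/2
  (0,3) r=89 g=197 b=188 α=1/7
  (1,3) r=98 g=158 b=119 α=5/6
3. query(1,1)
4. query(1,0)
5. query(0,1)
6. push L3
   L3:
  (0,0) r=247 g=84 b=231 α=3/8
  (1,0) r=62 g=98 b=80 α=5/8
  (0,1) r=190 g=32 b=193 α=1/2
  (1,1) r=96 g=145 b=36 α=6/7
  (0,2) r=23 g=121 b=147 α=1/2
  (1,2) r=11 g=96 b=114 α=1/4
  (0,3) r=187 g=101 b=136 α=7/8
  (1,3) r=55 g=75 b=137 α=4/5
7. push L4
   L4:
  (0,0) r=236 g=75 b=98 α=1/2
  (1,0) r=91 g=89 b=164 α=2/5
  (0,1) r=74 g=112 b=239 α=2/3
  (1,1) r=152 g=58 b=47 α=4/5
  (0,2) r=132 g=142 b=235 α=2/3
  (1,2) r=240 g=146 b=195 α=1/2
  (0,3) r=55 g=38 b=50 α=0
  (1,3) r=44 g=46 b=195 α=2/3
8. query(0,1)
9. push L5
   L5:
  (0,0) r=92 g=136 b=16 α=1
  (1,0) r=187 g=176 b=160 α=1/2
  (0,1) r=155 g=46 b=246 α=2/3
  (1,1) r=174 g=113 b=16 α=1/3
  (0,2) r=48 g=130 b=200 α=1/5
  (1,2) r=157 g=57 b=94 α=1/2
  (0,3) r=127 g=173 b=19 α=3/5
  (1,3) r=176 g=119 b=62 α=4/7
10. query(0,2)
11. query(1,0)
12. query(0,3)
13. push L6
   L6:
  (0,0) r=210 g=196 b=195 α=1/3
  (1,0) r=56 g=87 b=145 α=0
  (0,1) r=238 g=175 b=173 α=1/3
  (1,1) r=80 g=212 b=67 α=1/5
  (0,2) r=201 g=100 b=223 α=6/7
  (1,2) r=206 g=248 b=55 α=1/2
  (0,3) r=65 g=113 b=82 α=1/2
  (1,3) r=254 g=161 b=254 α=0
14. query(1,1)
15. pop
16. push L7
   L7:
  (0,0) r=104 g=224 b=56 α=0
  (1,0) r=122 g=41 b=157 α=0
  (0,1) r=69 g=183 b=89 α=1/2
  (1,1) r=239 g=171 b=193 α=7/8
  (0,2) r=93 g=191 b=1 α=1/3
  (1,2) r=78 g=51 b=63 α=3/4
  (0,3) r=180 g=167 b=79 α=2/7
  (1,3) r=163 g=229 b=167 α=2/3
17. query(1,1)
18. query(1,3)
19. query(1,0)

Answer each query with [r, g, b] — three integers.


query (1,1) [L1,L2] — begin 0,0,0
L1 α=1/8: [41/2, 149/8, 127/8]
L2 α=1/2: [419/4, 1781/16, 231/16]
→ [105, 111, 14]

query (1,0) [L1,L2] — begin 0,0,0
after L1 α=4/7: [992/7, 740/7, 36/7]
after L2 α=1/7: [6085/49, 6036/49, 475/49]
= [124, 123, 10]

query (0,1) [L1,L2] — begin 0,0,0
+L1 (α=3/8) → [165/4, 267/4, 183/8]
+L2 (α=1/5) → [289/5, 382/5, 581/10]
→ [58, 76, 58]

at x=0,y=1 over L1,L2,L3,L4:
L1 α=3/8: [165/4, 267/4, 183/8]
L2 α=1/5: [289/5, 382/5, 581/10]
L3 α=1/2: [1239/10, 271/5, 2511/20]
L4 α=2/3: [2719/30, 1391/15, 12071/60]
rounded: [91, 93, 201]

(0,2) stack=L1,L2,L3,L4,L5; from [0,0,0]:
after L1 α=5/8: [305/8, 365/8, 185/8]
after L2 α=1/2: [657/16, 1093/16, 233/16]
after L3 α=1/2: [1025/32, 3029/32, 2585/32]
after L4 α=2/3: [9473/96, 4039/32, 5875/32]
after L5 α=1/5: [2125/24, 5079/40, 1495/8]
rounded: [89, 127, 187]

(1,0) stack=L1,L2,L3,L4,L5; from [0,0,0]:
L1 α=4/7: [992/7, 740/7, 36/7]
L2 α=1/7: [6085/49, 6036/49, 475/49]
L3 α=5/8: [33445/392, 21059/196, 21025/392]
L4 α=2/5: [171679/1960, 19613/196, 191651/1960]
L5 α=1/2: [538199/3920, 54109/392, 505251/3920]
rounded: [137, 138, 129]

(0,3) stack=L1,L2,L3,L4,L5; from [0,0,0]:
after L1 α=1/2: [123/2, 161/2, 157/2]
after L2 α=1/7: [458/7, 680/7, 659/7]
after L3 α=7/8: [9621/56, 5629/56, 7323/56]
after L4 α=0: [9621/56, 5629/56, 7323/56]
after L5 α=3/5: [20289/140, 20161/140, 8919/140]
rounded: [145, 144, 64]

(1,1) stack=L1,L2,L3,L4,L5,L6; from [0,0,0]:
after L1 α=1/8: [41/2, 149/8, 127/8]
after L2 α=1/2: [419/4, 1781/16, 231/16]
after L3 α=6/7: [389/4, 2243/16, 3687/112]
after L4 α=4/5: [2821/20, 1191/16, 24743/560]
after L5 α=1/3: [4561/30, 2095/24, 9741/280]
after L6 α=1/5: [10322/75, 3367/30, 14431/350]
rounded: [138, 112, 41]

at x=1,y=1 over L1,L2,L3,L4,L5,L7:
after L1 α=1/8: [41/2, 149/8, 127/8]
after L2 α=1/2: [419/4, 1781/16, 231/16]
after L3 α=6/7: [389/4, 2243/16, 3687/112]
after L4 α=4/5: [2821/20, 1191/16, 24743/560]
after L5 α=1/3: [4561/30, 2095/24, 9741/280]
after L7 α=7/8: [54751/240, 30823/192, 388021/2240]
rounded: [228, 161, 173]

(1,3) stack=L1,L2,L3,L4,L5,L7; from [0,0,0]:
L1 α=2/3: [440/3, 76, 422/3]
L2 α=5/6: [955/9, 433/3, 2207/18]
L3 α=4/5: [587/9, 1333/15, 12071/90]
L4 α=2/3: [1379/27, 2713/45, 47171/270]
L5 α=4/7: [7715/63, 9853/105, 69491/630]
L7 α=2/3: [28253/189, 57943/315, 279911/1890]
rounded: [149, 184, 148]

query (1,0) [L1,L2,L3,L4,L5,L7] — begin 0,0,0
+L1 (α=4/7) → [992/7, 740/7, 36/7]
+L2 (α=1/7) → [6085/49, 6036/49, 475/49]
+L3 (α=5/8) → [33445/392, 21059/196, 21025/392]
+L4 (α=2/5) → [171679/1960, 19613/196, 191651/1960]
+L5 (α=1/2) → [538199/3920, 54109/392, 505251/3920]
+L7 (α=0) → [538199/3920, 54109/392, 505251/3920]
→ [137, 138, 129]


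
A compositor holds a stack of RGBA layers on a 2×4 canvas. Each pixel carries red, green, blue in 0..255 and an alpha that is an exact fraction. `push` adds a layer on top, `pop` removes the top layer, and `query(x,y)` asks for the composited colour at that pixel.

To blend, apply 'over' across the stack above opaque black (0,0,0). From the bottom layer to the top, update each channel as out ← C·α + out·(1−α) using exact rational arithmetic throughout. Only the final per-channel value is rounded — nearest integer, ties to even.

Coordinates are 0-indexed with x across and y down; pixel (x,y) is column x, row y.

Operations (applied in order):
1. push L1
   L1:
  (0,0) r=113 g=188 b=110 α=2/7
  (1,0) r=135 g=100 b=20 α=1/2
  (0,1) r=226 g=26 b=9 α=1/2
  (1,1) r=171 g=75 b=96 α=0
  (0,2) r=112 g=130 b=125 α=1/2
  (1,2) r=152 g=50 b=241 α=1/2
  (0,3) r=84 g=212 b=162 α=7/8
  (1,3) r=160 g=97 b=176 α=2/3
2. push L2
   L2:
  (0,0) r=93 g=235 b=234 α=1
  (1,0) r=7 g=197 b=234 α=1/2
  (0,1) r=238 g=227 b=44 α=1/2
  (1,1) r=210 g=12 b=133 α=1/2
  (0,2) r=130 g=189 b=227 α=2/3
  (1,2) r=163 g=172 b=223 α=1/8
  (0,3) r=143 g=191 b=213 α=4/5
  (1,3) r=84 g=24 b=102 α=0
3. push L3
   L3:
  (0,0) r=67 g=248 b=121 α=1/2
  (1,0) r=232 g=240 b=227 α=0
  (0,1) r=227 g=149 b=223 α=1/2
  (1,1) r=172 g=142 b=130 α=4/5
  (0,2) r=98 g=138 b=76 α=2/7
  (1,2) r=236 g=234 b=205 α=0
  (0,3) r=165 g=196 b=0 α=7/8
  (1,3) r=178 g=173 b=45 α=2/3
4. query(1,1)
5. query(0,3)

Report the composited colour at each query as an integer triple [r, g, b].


query (1,1) [L1,L2,L3] — begin 0,0,0
+L1 (α=0) → [0, 0, 0]
+L2 (α=1/2) → [105, 6, 133/2]
+L3 (α=4/5) → [793/5, 574/5, 1173/10]
rounded: [159, 115, 117]

at x=0,y=3 over L1,L2,L3:
+L1 (α=7/8) → [147/2, 371/2, 567/4]
+L2 (α=4/5) → [1291/10, 1899/10, 795/4]
+L3 (α=7/8) → [12841/80, 15619/80, 795/32]
= [161, 195, 25]


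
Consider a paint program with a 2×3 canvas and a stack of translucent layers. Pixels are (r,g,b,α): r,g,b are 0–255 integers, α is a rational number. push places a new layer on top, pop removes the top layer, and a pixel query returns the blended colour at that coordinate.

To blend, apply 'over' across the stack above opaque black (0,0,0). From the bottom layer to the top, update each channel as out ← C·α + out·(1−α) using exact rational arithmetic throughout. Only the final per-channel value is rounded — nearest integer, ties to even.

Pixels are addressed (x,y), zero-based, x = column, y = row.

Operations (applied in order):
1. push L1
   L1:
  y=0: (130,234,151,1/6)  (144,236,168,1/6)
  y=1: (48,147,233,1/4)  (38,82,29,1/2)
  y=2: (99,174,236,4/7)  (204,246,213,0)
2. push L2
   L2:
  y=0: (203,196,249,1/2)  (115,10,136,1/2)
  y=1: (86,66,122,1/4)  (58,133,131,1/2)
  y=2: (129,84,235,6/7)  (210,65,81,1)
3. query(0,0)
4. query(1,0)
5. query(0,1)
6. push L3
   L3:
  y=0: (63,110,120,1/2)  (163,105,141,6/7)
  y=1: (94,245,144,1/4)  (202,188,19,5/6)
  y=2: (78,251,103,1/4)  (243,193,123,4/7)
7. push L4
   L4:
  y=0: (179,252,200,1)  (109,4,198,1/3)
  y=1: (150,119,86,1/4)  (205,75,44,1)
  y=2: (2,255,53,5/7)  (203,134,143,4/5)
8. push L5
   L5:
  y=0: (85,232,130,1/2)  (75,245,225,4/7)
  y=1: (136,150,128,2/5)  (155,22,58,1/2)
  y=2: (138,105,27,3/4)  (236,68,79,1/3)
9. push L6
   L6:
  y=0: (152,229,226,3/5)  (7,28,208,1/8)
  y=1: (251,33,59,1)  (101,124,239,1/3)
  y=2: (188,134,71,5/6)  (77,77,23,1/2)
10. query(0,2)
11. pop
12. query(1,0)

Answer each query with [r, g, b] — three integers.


(0,0) stack=L1,L2; from [0,0,0]:
after L1 α=1/6: [65/3, 39, 151/6]
after L2 α=1/2: [337/3, 235/2, 1645/12]
rounded: [112, 118, 137]

(1,0) stack=L1,L2; from [0,0,0]:
L1 α=1/6: [24, 118/3, 28]
L2 α=1/2: [139/2, 74/3, 82]
= [70, 25, 82]

query (0,1) [L1,L2] — begin 0,0,0
+L1 (α=1/4) → [12, 147/4, 233/4]
+L2 (α=1/4) → [61/2, 705/16, 1187/16]
→ [30, 44, 74]

query (0,2) [L1,L2,L3,L4,L5,L6] — begin 0,0,0
after L1 α=4/7: [396/7, 696/7, 944/7]
after L2 α=6/7: [5814/49, 4224/49, 10814/49]
after L3 α=1/4: [5316/49, 24971/196, 37489/196]
after L4 α=5/7: [11122/343, 149921/686, 63459/686]
after L5 α=3/4: [38281/343, 366011/2744, 119025/2744]
after L6 α=5/6: [360701/2058, 2204491/16464, 1093145/16464]
rounded: [175, 134, 66]

query (1,0) [L1,L2,L3,L4,L5] — begin 0,0,0
+L1 (α=1/6) → [24, 118/3, 28]
+L2 (α=1/2) → [139/2, 74/3, 82]
+L3 (α=6/7) → [2095/14, 1964/21, 928/7]
+L4 (α=1/3) → [2858/21, 4012/63, 3242/21]
+L5 (α=4/7) → [4958/49, 24592/147, 9542/49]
rounded: [101, 167, 195]


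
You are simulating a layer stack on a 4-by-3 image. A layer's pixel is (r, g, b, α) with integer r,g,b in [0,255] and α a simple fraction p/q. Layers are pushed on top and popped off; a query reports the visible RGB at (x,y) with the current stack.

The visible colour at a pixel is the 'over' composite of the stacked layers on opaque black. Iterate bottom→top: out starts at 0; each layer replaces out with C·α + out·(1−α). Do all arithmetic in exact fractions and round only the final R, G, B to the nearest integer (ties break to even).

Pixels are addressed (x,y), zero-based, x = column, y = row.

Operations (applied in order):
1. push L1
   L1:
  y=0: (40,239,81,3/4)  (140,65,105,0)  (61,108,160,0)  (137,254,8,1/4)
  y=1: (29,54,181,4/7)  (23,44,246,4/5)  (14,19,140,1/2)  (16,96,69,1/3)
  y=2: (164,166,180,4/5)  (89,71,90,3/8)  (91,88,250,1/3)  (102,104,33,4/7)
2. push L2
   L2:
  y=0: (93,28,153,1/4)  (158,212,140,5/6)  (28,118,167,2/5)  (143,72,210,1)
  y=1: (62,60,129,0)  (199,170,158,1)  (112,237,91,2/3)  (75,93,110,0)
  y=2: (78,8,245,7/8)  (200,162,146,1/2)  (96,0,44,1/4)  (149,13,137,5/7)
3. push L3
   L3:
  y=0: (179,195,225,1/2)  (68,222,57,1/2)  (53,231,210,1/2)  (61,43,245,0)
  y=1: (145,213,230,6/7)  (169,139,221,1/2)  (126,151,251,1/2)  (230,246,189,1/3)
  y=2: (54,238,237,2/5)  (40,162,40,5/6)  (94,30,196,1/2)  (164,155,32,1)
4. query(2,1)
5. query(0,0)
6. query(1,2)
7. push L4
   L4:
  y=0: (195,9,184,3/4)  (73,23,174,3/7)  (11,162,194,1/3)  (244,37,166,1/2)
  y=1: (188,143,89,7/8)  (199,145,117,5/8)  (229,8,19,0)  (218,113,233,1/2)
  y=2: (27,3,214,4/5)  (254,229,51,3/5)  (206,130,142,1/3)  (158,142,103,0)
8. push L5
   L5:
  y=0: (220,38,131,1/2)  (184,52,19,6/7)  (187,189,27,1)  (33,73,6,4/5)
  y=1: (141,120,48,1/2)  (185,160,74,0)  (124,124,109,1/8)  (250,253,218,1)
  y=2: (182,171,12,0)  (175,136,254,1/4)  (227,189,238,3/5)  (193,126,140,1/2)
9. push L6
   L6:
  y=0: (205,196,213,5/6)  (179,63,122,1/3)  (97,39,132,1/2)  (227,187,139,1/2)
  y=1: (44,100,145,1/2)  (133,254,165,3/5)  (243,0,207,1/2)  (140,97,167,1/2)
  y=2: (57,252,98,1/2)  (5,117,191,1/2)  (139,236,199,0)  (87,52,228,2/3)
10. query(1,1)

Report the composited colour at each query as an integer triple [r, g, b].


at x=2,y=1 over L1,L2,L3:
after L1 α=1/2: [7, 19/2, 70]
after L2 α=2/3: [77, 967/6, 84]
after L3 α=1/2: [203/2, 1873/12, 335/2]
rounded: [102, 156, 168]

at x=0,y=0 over L1,L2,L3:
+L1 (α=3/4) → [30, 717/4, 243/4]
+L2 (α=1/4) → [183/4, 2263/16, 1341/16]
+L3 (α=1/2) → [899/8, 5383/32, 4941/32]
rounded: [112, 168, 154]

at x=1,y=2 over L1,L2,L3:
L1 α=3/8: [267/8, 213/8, 135/4]
L2 α=1/2: [1867/16, 1509/16, 719/8]
L3 α=5/6: [1689/32, 4823/32, 773/16]
= [53, 151, 48]

query (1,1) [L1,L2,L3,L4,L5,L6] — begin 0,0,0
L1 α=4/5: [92/5, 176/5, 984/5]
L2 α=1: [199, 170, 158]
L3 α=1/2: [184, 309/2, 379/2]
L4 α=5/8: [1547/8, 2377/16, 2307/16]
L5 α=0: [1547/8, 2377/16, 2307/16]
L6 α=3/5: [3143/20, 8473/40, 6267/40]
rounded: [157, 212, 157]


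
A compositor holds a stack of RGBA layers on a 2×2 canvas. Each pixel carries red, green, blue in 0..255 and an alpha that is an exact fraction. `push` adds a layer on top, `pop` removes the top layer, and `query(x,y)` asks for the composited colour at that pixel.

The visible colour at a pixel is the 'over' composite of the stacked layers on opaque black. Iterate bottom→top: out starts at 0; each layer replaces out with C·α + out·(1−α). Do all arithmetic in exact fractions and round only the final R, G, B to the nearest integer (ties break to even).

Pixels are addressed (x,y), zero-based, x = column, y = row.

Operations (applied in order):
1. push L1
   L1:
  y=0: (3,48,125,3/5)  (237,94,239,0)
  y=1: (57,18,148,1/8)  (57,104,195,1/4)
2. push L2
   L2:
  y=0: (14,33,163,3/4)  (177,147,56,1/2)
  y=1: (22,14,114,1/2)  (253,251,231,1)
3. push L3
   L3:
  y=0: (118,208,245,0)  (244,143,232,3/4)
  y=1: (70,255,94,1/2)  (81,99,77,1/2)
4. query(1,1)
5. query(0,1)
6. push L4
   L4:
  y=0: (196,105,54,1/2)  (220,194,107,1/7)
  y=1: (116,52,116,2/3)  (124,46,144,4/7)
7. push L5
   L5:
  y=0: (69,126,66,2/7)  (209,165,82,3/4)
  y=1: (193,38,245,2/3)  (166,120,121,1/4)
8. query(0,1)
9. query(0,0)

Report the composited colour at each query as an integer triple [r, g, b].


(1,1) stack=L1,L2,L3; from [0,0,0]:
after L1 α=1/4: [57/4, 26, 195/4]
after L2 α=1: [253, 251, 231]
after L3 α=1/2: [167, 175, 154]
= [167, 175, 154]

query (0,1) [L1,L2,L3] — begin 0,0,0
after L1 α=1/8: [57/8, 9/4, 37/2]
after L2 α=1/2: [233/16, 65/8, 265/4]
after L3 α=1/2: [1353/32, 2105/16, 641/8]
= [42, 132, 80]

at x=0,y=1 over L1,L2,L3,L4,L5:
after L1 α=1/8: [57/8, 9/4, 37/2]
after L2 α=1/2: [233/16, 65/8, 265/4]
after L3 α=1/2: [1353/32, 2105/16, 641/8]
after L4 α=2/3: [8777/96, 3769/48, 2497/24]
after L5 α=2/3: [45833/288, 7417/144, 14257/72]
= [159, 52, 198]

query (0,0) [L1,L2,L3,L4,L5] — begin 0,0,0
L1 α=3/5: [9/5, 144/5, 75]
L2 α=3/4: [219/20, 639/20, 141]
L3 α=0: [219/20, 639/20, 141]
L4 α=1/2: [4139/40, 2739/40, 195/2]
L5 α=2/7: [749/8, 4755/56, 177/2]
rounded: [94, 85, 88]


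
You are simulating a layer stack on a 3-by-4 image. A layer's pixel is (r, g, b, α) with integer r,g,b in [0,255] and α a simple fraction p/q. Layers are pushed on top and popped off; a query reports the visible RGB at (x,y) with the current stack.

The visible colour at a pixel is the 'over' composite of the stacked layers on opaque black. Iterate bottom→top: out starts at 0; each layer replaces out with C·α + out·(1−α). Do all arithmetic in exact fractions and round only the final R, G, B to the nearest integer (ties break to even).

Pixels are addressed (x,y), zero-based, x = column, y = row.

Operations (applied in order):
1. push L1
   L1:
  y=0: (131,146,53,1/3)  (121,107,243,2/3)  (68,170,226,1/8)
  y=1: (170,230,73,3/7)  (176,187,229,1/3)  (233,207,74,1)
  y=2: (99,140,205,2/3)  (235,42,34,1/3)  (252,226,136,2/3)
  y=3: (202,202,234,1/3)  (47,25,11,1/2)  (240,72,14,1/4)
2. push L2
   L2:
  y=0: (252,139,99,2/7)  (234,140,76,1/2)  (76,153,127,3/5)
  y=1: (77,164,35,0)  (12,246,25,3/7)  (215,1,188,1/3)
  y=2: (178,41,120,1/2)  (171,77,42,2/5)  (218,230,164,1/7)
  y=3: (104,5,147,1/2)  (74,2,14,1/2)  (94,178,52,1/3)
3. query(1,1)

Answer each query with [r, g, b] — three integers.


at x=1,y=1 over L1,L2:
after L1 α=1/3: [176/3, 187/3, 229/3]
after L2 α=3/7: [116/3, 2962/21, 163/3]
= [39, 141, 54]


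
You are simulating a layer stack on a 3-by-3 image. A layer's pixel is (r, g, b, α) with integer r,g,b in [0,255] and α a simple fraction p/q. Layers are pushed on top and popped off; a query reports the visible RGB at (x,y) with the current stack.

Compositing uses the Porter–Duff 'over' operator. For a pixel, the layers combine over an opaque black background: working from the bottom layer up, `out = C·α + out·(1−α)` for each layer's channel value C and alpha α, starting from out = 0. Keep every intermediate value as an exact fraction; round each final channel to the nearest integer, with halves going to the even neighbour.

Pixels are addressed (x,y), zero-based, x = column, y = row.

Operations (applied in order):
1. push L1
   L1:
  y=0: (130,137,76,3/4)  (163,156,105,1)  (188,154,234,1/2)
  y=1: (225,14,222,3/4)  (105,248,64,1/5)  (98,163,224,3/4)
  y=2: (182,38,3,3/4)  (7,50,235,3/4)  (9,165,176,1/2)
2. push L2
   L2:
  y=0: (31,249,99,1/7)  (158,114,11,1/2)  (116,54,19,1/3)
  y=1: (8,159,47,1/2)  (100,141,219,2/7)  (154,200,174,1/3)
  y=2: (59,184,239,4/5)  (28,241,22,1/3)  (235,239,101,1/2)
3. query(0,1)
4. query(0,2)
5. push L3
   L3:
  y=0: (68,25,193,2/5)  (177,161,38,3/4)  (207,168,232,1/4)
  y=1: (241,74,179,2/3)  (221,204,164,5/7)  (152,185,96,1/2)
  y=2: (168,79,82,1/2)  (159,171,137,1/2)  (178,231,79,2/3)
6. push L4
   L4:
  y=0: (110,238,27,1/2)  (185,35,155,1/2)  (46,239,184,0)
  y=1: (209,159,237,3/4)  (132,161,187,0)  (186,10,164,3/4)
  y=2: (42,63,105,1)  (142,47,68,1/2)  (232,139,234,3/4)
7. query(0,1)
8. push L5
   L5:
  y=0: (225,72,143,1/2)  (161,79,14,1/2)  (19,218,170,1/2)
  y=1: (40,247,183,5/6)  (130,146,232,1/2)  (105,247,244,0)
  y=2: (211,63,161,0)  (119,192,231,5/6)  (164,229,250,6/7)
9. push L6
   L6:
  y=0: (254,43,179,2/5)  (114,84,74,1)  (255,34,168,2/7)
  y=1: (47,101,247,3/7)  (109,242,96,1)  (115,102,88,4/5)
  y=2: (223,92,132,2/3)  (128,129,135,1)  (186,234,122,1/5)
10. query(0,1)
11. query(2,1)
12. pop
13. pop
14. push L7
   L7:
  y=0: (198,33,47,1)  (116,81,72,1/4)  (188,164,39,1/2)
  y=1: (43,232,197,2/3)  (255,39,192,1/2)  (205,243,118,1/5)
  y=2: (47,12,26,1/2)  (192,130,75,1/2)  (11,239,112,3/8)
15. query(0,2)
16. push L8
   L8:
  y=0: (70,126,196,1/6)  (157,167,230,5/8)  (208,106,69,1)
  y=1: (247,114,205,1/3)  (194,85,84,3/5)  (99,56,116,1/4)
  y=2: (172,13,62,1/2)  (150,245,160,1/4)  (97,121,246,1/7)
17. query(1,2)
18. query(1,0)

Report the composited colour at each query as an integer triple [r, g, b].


at x=0,y=1 over L1,L2:
L1 α=3/4: [675/4, 21/2, 333/2]
L2 α=1/2: [707/8, 339/4, 427/4]
= [88, 85, 107]

query (0,2) [L1,L2] — begin 0,0,0
after L1 α=3/4: [273/2, 57/2, 9/4]
after L2 α=4/5: [149/2, 1529/10, 3833/20]
= [74, 153, 192]

(0,1) stack=L1,L2,L3,L4; from [0,0,0]:
after L1 α=3/4: [675/4, 21/2, 333/2]
after L2 α=1/2: [707/8, 339/4, 427/4]
after L3 α=2/3: [1521/8, 931/12, 1859/12]
after L4 α=3/4: [6537/32, 6655/48, 10391/48]
rounded: [204, 139, 216]

at x=0,y=1 over L1,L2,L3,L4,L5,L6:
after L1 α=3/4: [675/4, 21/2, 333/2]
after L2 α=1/2: [707/8, 339/4, 427/4]
after L3 α=2/3: [1521/8, 931/12, 1859/12]
after L4 α=3/4: [6537/32, 6655/48, 10391/48]
after L5 α=5/6: [12937/192, 65935/288, 54311/288]
after L6 α=3/7: [2815/48, 87751/504, 107663/504]
→ [59, 174, 214]

(2,1) stack=L1,L2,L3,L4,L5,L6; from [0,0,0]:
L1 α=3/4: [147/2, 489/4, 168]
L2 α=1/3: [301/3, 889/6, 170]
L3 α=1/2: [757/6, 1999/12, 133]
L4 α=3/4: [4105/24, 2359/48, 625/4]
L5 α=0: [4105/24, 2359/48, 625/4]
L6 α=4/5: [3029/24, 21943/240, 2033/20]
= [126, 91, 102]

(0,2) stack=L1,L2,L3,L4,L7; from [0,0,0]:
after L1 α=3/4: [273/2, 57/2, 9/4]
after L2 α=4/5: [149/2, 1529/10, 3833/20]
after L3 α=1/2: [485/4, 2319/20, 5473/40]
after L4 α=1: [42, 63, 105]
after L7 α=1/2: [89/2, 75/2, 131/2]
rounded: [44, 38, 66]

at x=1,y=2 over L1,L2,L3,L4,L7,L8:
after L1 α=3/4: [21/4, 75/2, 705/4]
after L2 α=1/3: [77/6, 316/3, 749/6]
after L3 α=1/2: [1031/12, 829/6, 1571/12]
after L4 α=1/2: [2735/24, 1111/12, 2387/24]
after L7 α=1/2: [7343/48, 2671/24, 4187/48]
after L8 α=1/4: [9743/64, 4631/32, 6747/64]
→ [152, 145, 105]

at x=1,y=0 over L1,L2,L3,L4,L7,L8:
after L1 α=1: [163, 156, 105]
after L2 α=1/2: [321/2, 135, 58]
after L3 α=3/4: [1383/8, 309/2, 43]
after L4 α=1/2: [2863/16, 379/4, 99]
after L7 α=1/4: [10445/64, 1461/16, 369/4]
after L8 α=5/8: [81575/512, 17743/128, 5707/32]
rounded: [159, 139, 178]


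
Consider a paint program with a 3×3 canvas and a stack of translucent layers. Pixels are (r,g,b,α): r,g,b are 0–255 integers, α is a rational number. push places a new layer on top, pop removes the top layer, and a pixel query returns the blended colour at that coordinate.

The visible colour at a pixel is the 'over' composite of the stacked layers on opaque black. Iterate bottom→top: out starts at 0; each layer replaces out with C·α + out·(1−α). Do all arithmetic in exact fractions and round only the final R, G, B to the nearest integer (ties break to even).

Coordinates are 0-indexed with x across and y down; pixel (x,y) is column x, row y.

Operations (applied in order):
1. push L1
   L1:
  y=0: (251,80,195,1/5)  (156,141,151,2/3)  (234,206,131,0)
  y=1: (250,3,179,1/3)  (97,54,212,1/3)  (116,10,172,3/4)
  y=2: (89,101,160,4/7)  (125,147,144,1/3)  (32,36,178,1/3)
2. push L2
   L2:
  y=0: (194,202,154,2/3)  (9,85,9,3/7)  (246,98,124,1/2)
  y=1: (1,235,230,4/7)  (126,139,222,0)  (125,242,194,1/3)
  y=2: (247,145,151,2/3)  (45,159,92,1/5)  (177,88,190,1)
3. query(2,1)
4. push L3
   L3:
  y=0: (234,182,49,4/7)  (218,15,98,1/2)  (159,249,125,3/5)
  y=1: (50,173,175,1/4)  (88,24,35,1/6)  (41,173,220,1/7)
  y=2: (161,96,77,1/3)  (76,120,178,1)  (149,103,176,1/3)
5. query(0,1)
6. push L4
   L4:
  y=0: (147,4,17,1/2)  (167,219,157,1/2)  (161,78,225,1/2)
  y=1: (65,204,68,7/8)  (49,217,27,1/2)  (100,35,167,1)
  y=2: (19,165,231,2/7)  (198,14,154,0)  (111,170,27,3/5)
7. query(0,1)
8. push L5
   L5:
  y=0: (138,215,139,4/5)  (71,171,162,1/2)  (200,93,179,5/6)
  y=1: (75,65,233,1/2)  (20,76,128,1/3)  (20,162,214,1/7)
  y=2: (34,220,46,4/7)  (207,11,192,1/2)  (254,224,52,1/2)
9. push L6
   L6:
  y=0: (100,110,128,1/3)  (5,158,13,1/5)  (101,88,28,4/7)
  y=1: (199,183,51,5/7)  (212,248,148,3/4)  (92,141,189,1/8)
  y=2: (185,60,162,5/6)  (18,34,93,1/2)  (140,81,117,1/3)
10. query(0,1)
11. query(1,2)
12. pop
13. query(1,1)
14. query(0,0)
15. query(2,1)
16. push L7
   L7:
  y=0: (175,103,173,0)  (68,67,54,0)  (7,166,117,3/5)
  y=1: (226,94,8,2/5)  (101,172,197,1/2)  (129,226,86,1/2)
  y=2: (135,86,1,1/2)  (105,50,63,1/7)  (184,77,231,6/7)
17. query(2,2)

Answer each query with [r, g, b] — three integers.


(2,1) stack=L1,L2; from [0,0,0]:
+L1 (α=3/4) → [87, 15/2, 129]
+L2 (α=1/3) → [299/3, 257/3, 452/3]
= [100, 86, 151]

(0,1) stack=L1,L2,L3; from [0,0,0]:
after L1 α=1/3: [250/3, 1, 179/3]
after L2 α=4/7: [254/7, 943/7, 157]
after L3 α=1/4: [278/7, 1010/7, 323/2]
rounded: [40, 144, 162]

at x=0,y=1 over L1,L2,L3,L4:
after L1 α=1/3: [250/3, 1, 179/3]
after L2 α=4/7: [254/7, 943/7, 157]
after L3 α=1/4: [278/7, 1010/7, 323/2]
after L4 α=7/8: [3463/56, 5503/28, 1275/16]
= [62, 197, 80]

query (0,1) [L1,L2,L3,L4,L5,L6] — begin 0,0,0
+L1 (α=1/3) → [250/3, 1, 179/3]
+L2 (α=4/7) → [254/7, 943/7, 157]
+L3 (α=1/4) → [278/7, 1010/7, 323/2]
+L4 (α=7/8) → [3463/56, 5503/28, 1275/16]
+L5 (α=1/2) → [7663/112, 7323/56, 5003/32]
+L6 (α=5/7) → [63383/392, 32943/196, 9083/112]
= [162, 168, 81]

at x=1,y=2 over L1,L2,L3,L4,L5,L6:
+L1 (α=1/3) → [125/3, 49, 48]
+L2 (α=1/5) → [127/3, 71, 284/5]
+L3 (α=1) → [76, 120, 178]
+L4 (α=0) → [76, 120, 178]
+L5 (α=1/2) → [283/2, 131/2, 185]
+L6 (α=1/2) → [319/4, 199/4, 139]
→ [80, 50, 139]

at x=1,y=1 over L1,L2,L3,L4,L5:
L1 α=1/3: [97/3, 18, 212/3]
L2 α=0: [97/3, 18, 212/3]
L3 α=1/6: [749/18, 19, 1165/18]
L4 α=1/2: [1631/36, 118, 1651/36]
L5 α=1/3: [1991/54, 104, 3955/54]
→ [37, 104, 73]

at x=0,y=0 over L1,L2,L3,L4,L5:
L1 α=1/5: [251/5, 16, 39]
L2 α=2/3: [2191/15, 140, 347/3]
L3 α=4/7: [6871/35, 164, 543/7]
L4 α=1/2: [6008/35, 84, 331/7]
L5 α=4/5: [25328/175, 944/5, 4223/35]
rounded: [145, 189, 121]

query (2,1) [L1,L2,L3,L4,L5] — begin 0,0,0
L1 α=3/4: [87, 15/2, 129]
L2 α=1/3: [299/3, 257/3, 452/3]
L3 α=1/7: [639/7, 687/7, 1124/7]
L4 α=1: [100, 35, 167]
L5 α=1/7: [620/7, 372/7, 1216/7]
rounded: [89, 53, 174]

(2,2) stack=L1,L2,L3,L4,L5,L7; from [0,0,0]:
L1 α=1/3: [32/3, 12, 178/3]
L2 α=1: [177, 88, 190]
L3 α=1/3: [503/3, 93, 556/3]
L4 α=3/5: [401/3, 696/5, 271/3]
L5 α=1/2: [1163/6, 908/5, 427/6]
L7 α=6/7: [7787/42, 3218/35, 1249/6]
→ [185, 92, 208]


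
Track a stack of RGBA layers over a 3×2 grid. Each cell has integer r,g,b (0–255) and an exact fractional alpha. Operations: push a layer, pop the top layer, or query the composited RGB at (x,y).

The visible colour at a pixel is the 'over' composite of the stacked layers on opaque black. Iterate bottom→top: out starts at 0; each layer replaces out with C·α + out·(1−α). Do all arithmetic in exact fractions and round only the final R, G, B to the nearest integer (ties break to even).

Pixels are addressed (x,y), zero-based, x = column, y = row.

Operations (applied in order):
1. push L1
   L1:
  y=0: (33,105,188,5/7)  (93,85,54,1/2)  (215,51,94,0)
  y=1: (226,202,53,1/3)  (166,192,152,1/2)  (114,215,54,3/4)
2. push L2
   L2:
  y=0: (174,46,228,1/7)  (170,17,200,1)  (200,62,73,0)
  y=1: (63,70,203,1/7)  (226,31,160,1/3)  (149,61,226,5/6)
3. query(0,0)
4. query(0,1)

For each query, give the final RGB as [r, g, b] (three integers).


query (0,0) [L1,L2] — begin 0,0,0
+L1 (α=5/7) → [165/7, 75, 940/7]
+L2 (α=1/7) → [2208/49, 496/7, 7236/49]
rounded: [45, 71, 148]

(0,1) stack=L1,L2; from [0,0,0]:
after L1 α=1/3: [226/3, 202/3, 53/3]
after L2 α=1/7: [515/7, 474/7, 309/7]
= [74, 68, 44]


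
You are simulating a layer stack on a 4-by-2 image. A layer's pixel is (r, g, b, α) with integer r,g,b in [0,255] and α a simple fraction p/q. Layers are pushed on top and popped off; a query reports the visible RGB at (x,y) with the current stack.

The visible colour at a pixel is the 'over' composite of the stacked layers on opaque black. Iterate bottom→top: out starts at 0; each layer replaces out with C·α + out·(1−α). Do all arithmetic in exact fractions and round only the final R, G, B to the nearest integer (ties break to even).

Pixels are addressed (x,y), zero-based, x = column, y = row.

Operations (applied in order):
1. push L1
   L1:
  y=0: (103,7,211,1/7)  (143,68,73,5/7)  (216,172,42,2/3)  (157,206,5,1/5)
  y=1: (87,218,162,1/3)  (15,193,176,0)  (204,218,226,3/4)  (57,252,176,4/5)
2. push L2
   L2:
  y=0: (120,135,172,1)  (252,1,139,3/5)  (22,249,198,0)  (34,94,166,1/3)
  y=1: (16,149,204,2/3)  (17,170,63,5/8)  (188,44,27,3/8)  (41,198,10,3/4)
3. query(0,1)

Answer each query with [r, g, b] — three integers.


at x=0,y=1 over L1,L2:
+L1 (α=1/3) → [29, 218/3, 54]
+L2 (α=2/3) → [61/3, 1112/9, 154]
= [20, 124, 154]


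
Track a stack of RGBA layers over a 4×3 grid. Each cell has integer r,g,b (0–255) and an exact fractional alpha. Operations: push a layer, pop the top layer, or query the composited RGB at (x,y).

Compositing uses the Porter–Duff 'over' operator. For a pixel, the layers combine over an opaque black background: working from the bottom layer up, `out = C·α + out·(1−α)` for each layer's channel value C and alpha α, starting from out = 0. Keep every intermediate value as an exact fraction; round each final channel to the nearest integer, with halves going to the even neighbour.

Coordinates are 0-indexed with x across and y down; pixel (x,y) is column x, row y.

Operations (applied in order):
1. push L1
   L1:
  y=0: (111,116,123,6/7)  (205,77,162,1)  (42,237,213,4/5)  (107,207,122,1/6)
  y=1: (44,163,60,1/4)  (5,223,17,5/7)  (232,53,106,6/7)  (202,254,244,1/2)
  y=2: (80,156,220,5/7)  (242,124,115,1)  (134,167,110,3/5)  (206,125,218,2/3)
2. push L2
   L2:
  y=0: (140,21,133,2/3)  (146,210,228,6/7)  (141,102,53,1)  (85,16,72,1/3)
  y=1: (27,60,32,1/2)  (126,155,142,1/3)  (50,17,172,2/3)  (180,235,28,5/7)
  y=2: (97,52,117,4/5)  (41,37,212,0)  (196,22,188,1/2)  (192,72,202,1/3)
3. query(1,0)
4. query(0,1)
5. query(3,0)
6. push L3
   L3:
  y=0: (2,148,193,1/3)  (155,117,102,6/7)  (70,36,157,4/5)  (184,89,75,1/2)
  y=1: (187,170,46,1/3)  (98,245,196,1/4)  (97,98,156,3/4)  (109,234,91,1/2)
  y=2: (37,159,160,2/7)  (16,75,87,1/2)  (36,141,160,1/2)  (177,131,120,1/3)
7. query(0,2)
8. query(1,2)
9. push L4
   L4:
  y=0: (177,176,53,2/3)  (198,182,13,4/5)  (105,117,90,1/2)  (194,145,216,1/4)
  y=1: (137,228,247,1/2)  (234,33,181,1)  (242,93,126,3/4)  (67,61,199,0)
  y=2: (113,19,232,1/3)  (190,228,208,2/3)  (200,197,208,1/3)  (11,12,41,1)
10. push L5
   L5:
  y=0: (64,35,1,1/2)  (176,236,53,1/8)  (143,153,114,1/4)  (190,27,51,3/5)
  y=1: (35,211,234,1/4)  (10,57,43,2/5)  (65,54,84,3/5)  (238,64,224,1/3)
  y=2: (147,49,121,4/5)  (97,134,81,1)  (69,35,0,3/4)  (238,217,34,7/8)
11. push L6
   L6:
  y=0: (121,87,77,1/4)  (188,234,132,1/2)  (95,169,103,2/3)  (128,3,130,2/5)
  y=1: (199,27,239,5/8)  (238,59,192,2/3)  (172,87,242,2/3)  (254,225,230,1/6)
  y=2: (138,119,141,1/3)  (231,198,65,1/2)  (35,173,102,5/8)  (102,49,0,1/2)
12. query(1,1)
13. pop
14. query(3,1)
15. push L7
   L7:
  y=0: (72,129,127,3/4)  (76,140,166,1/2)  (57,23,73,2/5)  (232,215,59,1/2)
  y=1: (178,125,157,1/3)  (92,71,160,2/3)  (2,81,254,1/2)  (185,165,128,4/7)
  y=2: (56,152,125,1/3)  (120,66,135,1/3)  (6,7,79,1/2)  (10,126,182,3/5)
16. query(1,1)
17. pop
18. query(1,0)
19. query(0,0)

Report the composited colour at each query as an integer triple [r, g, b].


(1,0) stack=L1,L2; from [0,0,0]:
+L1 (α=1) → [205, 77, 162]
+L2 (α=6/7) → [1081/7, 191, 1530/7]
= [154, 191, 219]

at x=0,y=1 over L1,L2:
L1 α=1/4: [11, 163/4, 15]
L2 α=1/2: [19, 403/8, 47/2]
→ [19, 50, 24]

(3,0) stack=L1,L2; from [0,0,0]:
after L1 α=1/6: [107/6, 69/2, 61/3]
after L2 α=1/3: [362/9, 85/3, 338/9]
rounded: [40, 28, 38]

(0,2) stack=L1,L2,L3; from [0,0,0]:
after L1 α=5/7: [400/7, 780/7, 1100/7]
after L2 α=4/5: [3116/35, 2236/35, 4376/35]
after L3 α=2/7: [3634/49, 4462/49, 6616/49]
→ [74, 91, 135]

at x=1,y=2 over L1,L2,L3:
after L1 α=1: [242, 124, 115]
after L2 α=0: [242, 124, 115]
after L3 α=1/2: [129, 199/2, 101]
rounded: [129, 100, 101]

(1,1) stack=L1,L2,L3,L4,L5,L6; from [0,0,0]:
after L1 α=5/7: [25/7, 1115/7, 85/7]
after L2 α=1/3: [932/21, 1105/7, 388/7]
after L3 α=1/4: [809/14, 2515/14, 634/7]
after L4 α=1: [234, 33, 181]
after L5 α=2/5: [722/5, 213/5, 629/5]
after L6 α=2/3: [1034/5, 803/15, 2549/15]
rounded: [207, 54, 170]

(3,1) stack=L1,L2,L3,L4,L5; from [0,0,0]:
after L1 α=1/2: [101, 127, 122]
after L2 α=5/7: [1102/7, 1429/7, 384/7]
after L3 α=1/2: [1865/14, 3067/14, 1021/14]
after L4 α=0: [1865/14, 3067/14, 1021/14]
after L5 α=1/3: [1177/7, 3515/21, 863/7]
= [168, 167, 123]

at x=1,y=1 over L1,L2,L3,L4,L5,L7:
after L1 α=5/7: [25/7, 1115/7, 85/7]
after L2 α=1/3: [932/21, 1105/7, 388/7]
after L3 α=1/4: [809/14, 2515/14, 634/7]
after L4 α=1: [234, 33, 181]
after L5 α=2/5: [722/5, 213/5, 629/5]
after L7 α=2/3: [1642/15, 923/15, 743/5]
= [109, 62, 149]

(1,0) stack=L1,L2,L3,L4,L5; from [0,0,0]:
after L1 α=1: [205, 77, 162]
after L2 α=6/7: [1081/7, 191, 1530/7]
after L3 α=6/7: [7591/49, 893/7, 5814/49]
after L4 α=4/5: [46399/245, 5989/35, 8362/245]
after L5 α=1/8: [52559/280, 7169/40, 10217/280]
→ [188, 179, 36]

at x=0,y=0 over L1,L2,L3,L4,L5:
L1 α=6/7: [666/7, 696/7, 738/7]
L2 α=2/3: [2626/21, 330/7, 2600/21]
L3 α=1/3: [5294/63, 1696/21, 9253/63]
L4 α=2/3: [27596/189, 9088/63, 15931/189]
L5 α=1/2: [19846/189, 11293/126, 8060/189]
rounded: [105, 90, 43]


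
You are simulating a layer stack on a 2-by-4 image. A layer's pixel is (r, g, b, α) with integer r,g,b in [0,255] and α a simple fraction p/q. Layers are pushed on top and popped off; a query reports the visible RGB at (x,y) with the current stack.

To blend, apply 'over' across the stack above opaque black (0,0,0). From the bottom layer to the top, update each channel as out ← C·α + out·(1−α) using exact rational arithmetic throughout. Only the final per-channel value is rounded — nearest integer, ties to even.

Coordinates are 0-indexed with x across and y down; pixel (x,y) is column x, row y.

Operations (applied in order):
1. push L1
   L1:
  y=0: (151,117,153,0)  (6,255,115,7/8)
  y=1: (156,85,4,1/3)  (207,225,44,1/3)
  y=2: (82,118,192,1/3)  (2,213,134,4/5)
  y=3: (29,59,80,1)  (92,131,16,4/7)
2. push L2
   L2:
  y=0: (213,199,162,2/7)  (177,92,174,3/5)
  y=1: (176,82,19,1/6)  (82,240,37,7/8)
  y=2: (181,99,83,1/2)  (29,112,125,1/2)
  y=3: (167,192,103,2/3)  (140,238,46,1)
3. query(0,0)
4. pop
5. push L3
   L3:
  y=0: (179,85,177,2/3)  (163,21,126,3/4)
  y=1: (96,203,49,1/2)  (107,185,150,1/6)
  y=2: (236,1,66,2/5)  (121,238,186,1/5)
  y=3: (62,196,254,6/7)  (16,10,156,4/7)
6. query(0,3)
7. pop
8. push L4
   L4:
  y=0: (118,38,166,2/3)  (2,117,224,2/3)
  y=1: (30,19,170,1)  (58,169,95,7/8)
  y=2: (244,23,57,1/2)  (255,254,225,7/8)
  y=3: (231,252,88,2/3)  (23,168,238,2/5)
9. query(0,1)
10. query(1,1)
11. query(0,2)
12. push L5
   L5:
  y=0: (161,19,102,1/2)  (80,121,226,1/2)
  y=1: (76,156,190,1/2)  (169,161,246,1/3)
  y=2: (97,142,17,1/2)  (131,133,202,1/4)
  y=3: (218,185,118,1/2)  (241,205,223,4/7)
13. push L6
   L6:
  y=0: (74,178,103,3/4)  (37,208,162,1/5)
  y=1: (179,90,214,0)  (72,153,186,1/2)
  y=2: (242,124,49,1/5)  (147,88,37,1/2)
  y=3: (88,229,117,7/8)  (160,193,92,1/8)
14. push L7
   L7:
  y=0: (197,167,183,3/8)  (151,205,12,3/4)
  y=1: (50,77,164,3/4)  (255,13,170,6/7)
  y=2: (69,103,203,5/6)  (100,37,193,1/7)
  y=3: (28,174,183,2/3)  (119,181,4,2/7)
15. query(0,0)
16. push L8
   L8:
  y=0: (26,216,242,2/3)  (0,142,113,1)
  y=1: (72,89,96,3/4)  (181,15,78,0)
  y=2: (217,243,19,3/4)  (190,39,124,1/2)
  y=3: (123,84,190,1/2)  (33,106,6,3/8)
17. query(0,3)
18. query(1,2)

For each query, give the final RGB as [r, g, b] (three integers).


query (0,0) [L1,L2] — begin 0,0,0
after L1 α=0: [0, 0, 0]
after L2 α=2/7: [426/7, 398/7, 324/7]
= [61, 57, 46]

at x=0,y=3 over L1,L3:
L1 α=1: [29, 59, 80]
L3 α=6/7: [401/7, 1235/7, 1604/7]
rounded: [57, 176, 229]

at x=0,y=1 over L1,L4:
after L1 α=1/3: [52, 85/3, 4/3]
after L4 α=1: [30, 19, 170]
= [30, 19, 170]

at x=1,y=1 over L1,L4:
L1 α=1/3: [69, 75, 44/3]
L4 α=7/8: [475/8, 629/4, 2039/24]
= [59, 157, 85]

query (0,2) [L1,L4] — begin 0,0,0
after L1 α=1/3: [82/3, 118/3, 64]
after L4 α=1/2: [407/3, 187/6, 121/2]
= [136, 31, 60]

query (0,0) [L1,L4,L5,L6,L7] — begin 0,0,0
after L1 α=0: [0, 0, 0]
after L4 α=2/3: [236/3, 76/3, 332/3]
after L5 α=1/2: [719/6, 133/6, 319/3]
after L6 α=3/4: [2051/24, 3337/24, 623/6]
after L7 α=3/8: [24439/192, 28709/192, 6409/48]
= [127, 150, 134]

query (0,3) [L1,L4,L5,L6,L7,L8] — begin 0,0,0
L1 α=1: [29, 59, 80]
L4 α=2/3: [491/3, 563/3, 256/3]
L5 α=1/2: [1145/6, 559/3, 305/3]
L6 α=7/8: [4841/48, 671/3, 1381/12]
L7 α=2/3: [7529/144, 1715/9, 5773/36]
L8 α=1/2: [25241/288, 2471/18, 12613/72]
rounded: [88, 137, 175]

query (1,2) [L1,L4,L5,L6,L7,L8] — begin 0,0,0
after L1 α=4/5: [8/5, 852/5, 536/5]
after L4 α=7/8: [8933/40, 4871/20, 8411/40]
after L5 α=1/4: [32039/160, 17273/80, 33313/160]
after L6 α=1/2: [55559/320, 24313/160, 39233/320]
after L7 α=1/7: [182677/1120, 75899/560, 148579/1120]
after L8 α=1/2: [395477/2240, 97739/1120, 287459/2240]
rounded: [177, 87, 128]


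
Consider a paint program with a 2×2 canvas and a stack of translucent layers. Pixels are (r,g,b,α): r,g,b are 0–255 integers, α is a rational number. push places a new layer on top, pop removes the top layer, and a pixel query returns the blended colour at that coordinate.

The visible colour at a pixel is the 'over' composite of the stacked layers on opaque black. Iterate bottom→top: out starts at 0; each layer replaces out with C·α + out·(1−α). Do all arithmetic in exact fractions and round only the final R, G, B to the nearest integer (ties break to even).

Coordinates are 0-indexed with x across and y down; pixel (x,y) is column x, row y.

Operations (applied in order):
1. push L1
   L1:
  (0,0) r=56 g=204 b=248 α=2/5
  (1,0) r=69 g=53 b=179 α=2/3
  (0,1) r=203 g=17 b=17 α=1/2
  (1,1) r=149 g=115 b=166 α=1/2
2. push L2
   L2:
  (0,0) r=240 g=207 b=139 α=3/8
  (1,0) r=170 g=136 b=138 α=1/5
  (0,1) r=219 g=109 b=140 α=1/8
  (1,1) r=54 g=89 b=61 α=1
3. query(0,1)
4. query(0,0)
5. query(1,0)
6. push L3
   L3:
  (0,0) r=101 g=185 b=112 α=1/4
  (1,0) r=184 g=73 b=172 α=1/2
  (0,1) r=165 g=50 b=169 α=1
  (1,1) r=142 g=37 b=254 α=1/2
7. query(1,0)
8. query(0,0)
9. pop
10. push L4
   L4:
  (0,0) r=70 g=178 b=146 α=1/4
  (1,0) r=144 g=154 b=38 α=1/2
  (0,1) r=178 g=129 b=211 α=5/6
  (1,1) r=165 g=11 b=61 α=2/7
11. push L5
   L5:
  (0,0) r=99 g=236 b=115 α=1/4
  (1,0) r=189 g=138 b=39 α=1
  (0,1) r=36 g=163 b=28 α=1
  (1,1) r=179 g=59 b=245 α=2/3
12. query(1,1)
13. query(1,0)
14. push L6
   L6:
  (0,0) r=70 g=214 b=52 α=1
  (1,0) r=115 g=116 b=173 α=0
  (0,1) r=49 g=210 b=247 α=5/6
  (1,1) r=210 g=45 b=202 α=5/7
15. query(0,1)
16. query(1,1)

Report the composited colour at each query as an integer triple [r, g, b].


at x=0,y=1 over L1,L2:
L1 α=1/2: [203/2, 17/2, 17/2]
L2 α=1/8: [1859/16, 337/16, 399/16]
→ [116, 21, 25]

(0,0) stack=L1,L2; from [0,0,0]:
L1 α=2/5: [112/5, 408/5, 496/5]
L2 α=3/8: [104, 1029/8, 913/8]
→ [104, 129, 114]

query (1,0) [L1,L2] — begin 0,0,0
after L1 α=2/3: [46, 106/3, 358/3]
after L2 α=1/5: [354/5, 832/15, 1846/15]
= [71, 55, 123]

at x=1,y=0 over L1,L2,L3:
after L1 α=2/3: [46, 106/3, 358/3]
after L2 α=1/5: [354/5, 832/15, 1846/15]
after L3 α=1/2: [637/5, 1927/30, 2213/15]
= [127, 64, 148]

query (0,0) [L1,L2,L3] — begin 0,0,0
L1 α=2/5: [112/5, 408/5, 496/5]
L2 α=3/8: [104, 1029/8, 913/8]
L3 α=1/4: [413/4, 4567/32, 3635/32]
→ [103, 143, 114]

query (1,1) [L1,L2,L4,L5] — begin 0,0,0
L1 α=1/2: [149/2, 115/2, 83]
L2 α=1: [54, 89, 61]
L4 α=2/7: [600/7, 467/7, 61]
L5 α=2/3: [3106/21, 431/7, 551/3]
rounded: [148, 62, 184]

at x=1,y=0 over L1,L2,L4,L5:
L1 α=2/3: [46, 106/3, 358/3]
L2 α=1/5: [354/5, 832/15, 1846/15]
L4 α=1/2: [537/5, 1571/15, 1208/15]
L5 α=1: [189, 138, 39]
→ [189, 138, 39]

(0,1) stack=L1,L2,L4,L5,L6; from [0,0,0]:
L1 α=1/2: [203/2, 17/2, 17/2]
L2 α=1/8: [1859/16, 337/16, 399/16]
L4 α=5/6: [16099/96, 10657/96, 17279/96]
L5 α=1: [36, 163, 28]
L6 α=5/6: [281/6, 1213/6, 421/2]
rounded: [47, 202, 210]

query (1,1) [L1,L2,L4,L5,L6] — begin 0,0,0
L1 α=1/2: [149/2, 115/2, 83]
L2 α=1: [54, 89, 61]
L4 α=2/7: [600/7, 467/7, 61]
L5 α=2/3: [3106/21, 431/7, 551/3]
L6 α=5/7: [28262/147, 2437/49, 4132/21]
rounded: [192, 50, 197]
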